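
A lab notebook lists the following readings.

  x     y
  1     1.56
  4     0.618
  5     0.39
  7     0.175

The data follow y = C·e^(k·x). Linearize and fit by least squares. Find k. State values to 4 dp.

k = -0.3640

Taking logs, ln y = k·x + ln C, so regress ln y on x.
XᵀX = [[91.0000, 17.0000]; [17.0000, 4]], rhs = [-18.3892, -2.7212]ᵀ  (here Σx = 17.0000, Σ(x)² = 91.0000, Σln y = -2.7212, Σx·ln y = -18.3892).
Slope k = (n·Σx·ln y − Σx·Σln y)/(n·Σ(x)² − (Σx)²) = (4·-18.3892 − 17.0000·-2.7212)/75.0000 = -0.36396; ln C = (Σln y − k·Σx)/n = 0.86655.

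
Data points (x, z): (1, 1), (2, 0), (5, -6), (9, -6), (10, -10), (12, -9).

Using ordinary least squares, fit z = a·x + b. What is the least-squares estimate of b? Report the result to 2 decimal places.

Compute the Gram sums: Σx·x = 355, Σx = 39, Σ1 = 6.
For Aᵀz: Σx·z = -291, Σz = -30.
det = 355·6 − 39² = 609.
a = ((-291)·6 − 39·(-30))/609 = -192/203; b = (355·(-30) − 39·(-291))/609 = 233/203.

b = 1.15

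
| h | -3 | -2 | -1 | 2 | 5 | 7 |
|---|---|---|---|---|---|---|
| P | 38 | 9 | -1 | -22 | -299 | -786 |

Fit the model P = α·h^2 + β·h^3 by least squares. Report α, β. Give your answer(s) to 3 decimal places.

α = -1.820, β = -2.031

Normal-equation sums: Σh^2·h^2 = 3140, Σh^2·h^3 = 19688, Σh^3·h^3 = 134132.
And Σh^2·P = -45700, Σh^3·P = -308246.
Determinant 3140·134132 − 19688² = 33557136.
α = ((-45700)·134132 − 19688·(-308246))/33557136 = -3817822/2097321; β = (3140·(-308246) − 19688·(-45700))/33557136 = -8518855/4194642.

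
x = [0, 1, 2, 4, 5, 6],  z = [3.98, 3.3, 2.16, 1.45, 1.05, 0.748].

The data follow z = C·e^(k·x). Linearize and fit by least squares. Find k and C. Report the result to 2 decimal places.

Taking logs, ln z = k·x + ln C, so regress ln z on x.
Σx = 18.0000, Σ(x)² = 82.0000, Σln z = 3.4753, Σx·ln z = 2.7222.
Equations: 82.0000·k + 18.0000·ln C = 2.7222;  18.0000·k + 6·ln C = 3.4753.
Slope k = (n·Σx·ln z − Σx·Σln z)/(n·Σ(x)² − (Σx)²) = (6·2.7222 − 18.0000·3.4753)/168.0000 = -0.27513; ln C = (Σln z − k·Σx)/n = 1.40462, so C = exp(1.40462) = 4.07396.

k = -0.28, C = 4.07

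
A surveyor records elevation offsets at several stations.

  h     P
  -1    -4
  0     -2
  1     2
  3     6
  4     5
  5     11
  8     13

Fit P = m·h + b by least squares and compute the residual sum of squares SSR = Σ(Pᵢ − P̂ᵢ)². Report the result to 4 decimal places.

SSR = 15.2451

Sums needed: Σh·h = 116, Σh = 20, Σ1 = 7.
Right-hand side: Σh·P = 203, ΣP = 31.
Normal equations: [[116, 20]; [20, 7]]·[m, b]ᵀ = [203, 31]ᵀ.
Eliminating b: 7·(row 1) − 20·(row 2) gives 412·m = 7·203 − 20·31 = 801, so m = 801/412.
Then b = (31 − 20·(801/412))/7 = -116/103.
Residuals: -383/412, -90/103, 487/412, 533/412, -170/103, 991/412, -147/103; SSR = 6281/412.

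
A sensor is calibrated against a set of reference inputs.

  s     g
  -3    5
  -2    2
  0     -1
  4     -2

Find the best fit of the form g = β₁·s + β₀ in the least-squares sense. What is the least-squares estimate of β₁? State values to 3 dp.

β₁ = -0.904

Normal-equation sums: Σs·s = 29, Σs = -1, Σ1 = 4.
Right-hand side: Σs·g = -27, Σg = 4.
Normal equations: [[29, -1]; [-1, 4]]·[β₁, β₀]ᵀ = [-27, 4]ᵀ.
Δ = 29·4 − (-1)² = 115.
β₁ = ((-27)·4 − (-1)·4)/115 = -104/115; β₀ = (29·4 − (-1)·(-27))/115 = 89/115.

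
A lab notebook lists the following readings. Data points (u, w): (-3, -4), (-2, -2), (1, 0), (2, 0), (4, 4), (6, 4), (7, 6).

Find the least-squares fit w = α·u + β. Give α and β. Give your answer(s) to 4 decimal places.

Sums needed: Σu·u = 119, Σu = 15, Σ1 = 7.
For Xᵀw: Σu·w = 98, Σw = 8.
Δ = 119·7 − 15² = 608.
α = (98·7 − 15·8)/608 = 283/304; β = (119·8 − 15·98)/608 = -259/304.

α = 0.9309, β = -0.8520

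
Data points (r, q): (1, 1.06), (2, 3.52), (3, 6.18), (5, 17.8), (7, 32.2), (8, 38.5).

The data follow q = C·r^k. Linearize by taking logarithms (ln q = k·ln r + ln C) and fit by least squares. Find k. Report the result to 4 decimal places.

k = 1.7492

Linearized form: ln q = k·ln r + ln C. From the 6 transformed points,
XᵀX = [[12.3883, 7.4265]; [7.4265, 6]], rhs = [21.8546, 13.1399]ᵀ  (here Σln r = 7.4265, Σ(ln r)² = 12.3883, Σln q = 13.1399, Σln r·ln q = 21.8546).
Δ = 12.3883·6 − (7.4265)² = 19.1764; k = (21.8546·6 − 7.4265·13.1399)/19.1764 = 1.74921, ln C = (12.3883·13.1399 − 7.4265·21.8546)/19.1764 = 0.02488.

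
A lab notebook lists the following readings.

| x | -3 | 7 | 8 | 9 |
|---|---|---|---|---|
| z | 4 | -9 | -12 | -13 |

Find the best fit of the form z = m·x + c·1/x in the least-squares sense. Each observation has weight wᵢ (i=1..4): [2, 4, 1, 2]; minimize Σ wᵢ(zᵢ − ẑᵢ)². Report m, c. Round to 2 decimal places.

m = -1.40, c = 1.23

Forming AᵀWA = [[440, 9]; [9, 87425/254016]] and AᵀWz = [-606, -1537/126]ᵀ gives AᵀWA·[m, c]ᵀ = AᵀWz.
Determinant 440·(87425/254016) − 9² = 2236463/31752.
m = ((-606)·(87425/254016) − 9·(-1537/126))/(2236463/31752) = -12546111/8945852; c = (440·(-1537/126) − 9·(-606))/(2236463/31752) = 2752848/2236463.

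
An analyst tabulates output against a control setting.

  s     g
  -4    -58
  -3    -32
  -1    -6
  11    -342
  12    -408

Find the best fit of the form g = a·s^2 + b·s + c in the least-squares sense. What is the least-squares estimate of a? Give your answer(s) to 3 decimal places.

With design matrix M, MᵀM = [[35715, 2967, 291]; [2967, 291, 15]; [291, 15, 5]] and Mᵀg = [-101356, -8324, -846]ᵀ.
Solving the 3×3 system (Gaussian elimination) gives a = -1289/429, b = 294/143, c = -71/143.

a = -3.005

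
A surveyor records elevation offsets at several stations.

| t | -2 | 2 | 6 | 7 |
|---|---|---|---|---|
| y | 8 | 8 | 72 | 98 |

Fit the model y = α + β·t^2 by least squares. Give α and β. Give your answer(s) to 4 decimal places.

Forming MᵀM = [[4, 93]; [93, 3729]] and Mᵀy = [186, 7458]ᵀ gives MᵀM·[α, β]ᵀ = Mᵀy.
Eliminating β: 3729·(row 1) − 93·(row 2) gives 6267·α = 3729·186 − 93·7458 = 0, so α = 0.
Then β = (7458 − 93·0)/3729 = 2.

α = 0.0000, β = 2.0000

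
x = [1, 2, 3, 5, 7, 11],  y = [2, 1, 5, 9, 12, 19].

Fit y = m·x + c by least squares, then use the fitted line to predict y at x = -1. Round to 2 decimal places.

ŷ = -2.59

From the data, Σx·x = 209, Σx = 29, Σ1 = 6.
And Σx·y = 357, Σy = 48.
Normal equations: [[209, 29]; [29, 6]]·[m, c]ᵀ = [357, 48]ᵀ.
det = 209·6 − 29² = 413.
m = (357·6 − 29·48)/413 = 750/413; c = (209·48 − 29·357)/413 = -321/413.
At x = -1: ŷ = (750/413)·(-1) + (-321/413)·(1) = -153/59.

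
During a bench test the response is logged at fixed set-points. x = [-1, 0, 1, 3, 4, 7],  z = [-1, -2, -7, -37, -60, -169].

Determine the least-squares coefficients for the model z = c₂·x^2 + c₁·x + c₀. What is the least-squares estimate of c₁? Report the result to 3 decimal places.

Setting ∂/∂c₂ … = 0 gives: 2740·c₂ + 434·c₁ + 76·c₀ = -9582;  434·c₂ + 76·c₁ + 14·c₀ = -1540;  76·c₂ + 14·c₁ + 6·c₀ = -276.
(Σx^2·x^2 = 2740, Σx^2·x = 434, Σx^2 = 76, Σx·x = 76, Σx = 14, Σ1 = 6, Σx^2·z = -9582, Σx·z = -1540, Σz = -276.)
Solving the 3×3 system (Gaussian elimination) gives c₂ = -5063/1671, c₁ = -22813/8355, c₀ = -3481/2785.

c₁ = -2.730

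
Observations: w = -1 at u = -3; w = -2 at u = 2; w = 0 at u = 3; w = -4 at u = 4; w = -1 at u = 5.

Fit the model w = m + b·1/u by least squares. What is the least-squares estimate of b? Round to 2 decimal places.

Compute the Gram sums: Σ1 = 5, Σ1/u = 19/20, Σ1/u·1/u = 2069/3600.
For Mᵀw: Σw = -8, Σ1/u·w = -28/15.
Normal equations: [[5, 19/20]; [19/20, 2069/3600]]·[m, b]ᵀ = [-8, -28/15]ᵀ.
Δ = 5·(2069/3600) − (19/20)² = 887/450.
m = ((-8)·(2069/3600) − (19/20)·(-28/15))/(887/450) = -1271/887; b = (5·(-28/15) − (19/20)·(-8))/(887/450) = -780/887.

b = -0.88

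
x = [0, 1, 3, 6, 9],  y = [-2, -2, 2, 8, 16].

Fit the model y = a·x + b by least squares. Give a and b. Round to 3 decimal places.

a = 2.051, b = -3.394

From the data, Σx·x = 127, Σx = 19, Σ1 = 5.
For Aᵀy: Σx·y = 196, Σy = 22.
Normal equations: [[127, 19]; [19, 5]]·[a, b]ᵀ = [196, 22]ᵀ.
Eliminating b: 5·(row 1) − 19·(row 2) gives 274·a = 5·196 − 19·22 = 562, so a = 281/137.
Then b = (22 − 19·(281/137))/5 = -465/137.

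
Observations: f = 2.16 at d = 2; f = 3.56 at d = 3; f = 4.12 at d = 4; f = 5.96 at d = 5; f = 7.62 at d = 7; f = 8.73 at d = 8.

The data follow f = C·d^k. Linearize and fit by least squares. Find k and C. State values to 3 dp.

k = 0.995, C = 1.118

Linearized form: ln f = k·ln d + ln C. From the 6 transformed points,
Sums: Σln d = 8.8128, Σ(ln d)² = 14.3101, Σln f = 9.4383, Σln d·ln f = 15.2219.
Normal system: [[14.3101, 8.8128]; [8.8128, 6]]·[k, ln C]ᵀ = [15.2219, 9.4383]ᵀ.
Δ = 14.3101·6 − (8.8128)² = 8.1947; k = (15.2219·6 − 8.8128·9.4383)/8.1947 = 0.99489, ln C = (14.3101·9.4383 − 8.8128·15.2219)/8.1947 = 0.11176, so C = exp(0.11176) = 1.11824.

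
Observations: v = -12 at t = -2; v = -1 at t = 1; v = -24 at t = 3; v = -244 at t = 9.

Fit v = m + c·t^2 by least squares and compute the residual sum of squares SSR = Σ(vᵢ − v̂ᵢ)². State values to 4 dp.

With design matrix X, XᵀX = [[4, 95]; [95, 6659]] and Xᵀv = [-281, -20029]ᵀ.
Δ = 4·6659 − 95² = 17611.
m = ((-281)·6659 − 95·(-20029))/17611 = 31576/17611; c = (4·(-20029) − 95·(-281))/17611 = -53421/17611.
Residuals: -29224/17611, 4234/17611, 26549/17611, -1559/17611; SSR = 89674/17611.

SSR = 5.0919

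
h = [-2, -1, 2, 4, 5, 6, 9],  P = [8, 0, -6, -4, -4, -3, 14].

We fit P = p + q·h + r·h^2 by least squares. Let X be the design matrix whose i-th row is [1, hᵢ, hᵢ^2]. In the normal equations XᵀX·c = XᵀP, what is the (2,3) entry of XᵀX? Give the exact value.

Row 2 ↔ basis h, column 3 ↔ basis h^2, so (XᵀX)_{2,3} = Σᵢ (h)·(h^2) = (-2)·(4) + (-1)·(1) + (2)·(4) + (4)·(16) + (5)·(25) + (6)·(36) + (9)·(81) = 1133.

1133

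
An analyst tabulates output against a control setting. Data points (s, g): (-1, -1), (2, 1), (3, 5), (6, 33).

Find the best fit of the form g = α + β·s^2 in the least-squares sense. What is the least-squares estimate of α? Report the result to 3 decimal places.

α = -2.870

Normal-equation sums: Σ1 = 4, Σs^2 = 50, Σs^2·s^2 = 1394.
Right-hand side: Σg = 38, Σs^2·g = 1236.
Determinant 4·1394 − 50² = 3076.
α = (38·1394 − 50·1236)/3076 = -2207/769; β = (4·1236 − 50·38)/3076 = 761/769.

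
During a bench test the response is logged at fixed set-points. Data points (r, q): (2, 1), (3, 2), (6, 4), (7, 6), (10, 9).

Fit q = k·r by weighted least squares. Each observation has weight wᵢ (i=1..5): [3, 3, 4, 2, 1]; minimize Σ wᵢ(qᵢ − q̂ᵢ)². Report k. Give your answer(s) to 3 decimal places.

k = 0.772

Entries of AᵀWA: Σwᵢ·r·r = 381.
And Σwᵢ·r·q = 294.
So AᵀWA·[k]ᵀ = AᵀWq: [[381]]·[k]ᵀ = [294]ᵀ.
k = 294/381 = 0.771654.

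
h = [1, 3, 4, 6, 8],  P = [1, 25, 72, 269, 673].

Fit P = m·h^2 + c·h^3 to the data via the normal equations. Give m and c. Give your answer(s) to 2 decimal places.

m = -1.64, c = 1.52

From the data, Σh^2·h^2 = 5730, Σh^2·h^3 = 41812, Σh^3·h^3 = 313626.
And Σh^2·P = 54134, Σh^3·P = 407964.
Determinant 5730·313626 − 41812² = 48833636.
m = (54134·313626 − 41812·407964)/48833636 = -19990221/12208409; c = (5730·407964 − 41812·54134)/48833636 = 18545728/12208409.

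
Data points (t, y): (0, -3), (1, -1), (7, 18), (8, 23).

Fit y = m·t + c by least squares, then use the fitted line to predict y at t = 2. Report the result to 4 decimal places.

ŷ = 2.8100

Sums needed: Σt·t = 114, Σt = 16, Σ1 = 4.
Moment sums: Σt·y = 309, Σy = 37.
Normal equations: [[114, 16]; [16, 4]]·[m, c]ᵀ = [309, 37]ᵀ.
Eliminating c: 4·(row 1) − 16·(row 2) gives 200·m = 4·309 − 16·37 = 644, so m = 161/50.
Then c = (37 − 16·(161/50))/4 = -363/100.
At t = 2: ŷ = (161/50)·(2) + (-363/100)·(1) = 281/100.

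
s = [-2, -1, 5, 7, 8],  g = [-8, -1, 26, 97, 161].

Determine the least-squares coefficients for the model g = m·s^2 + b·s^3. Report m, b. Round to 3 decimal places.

m = -1.403, b = 0.488

Forming AᵀA = [[7139, 52667]; [52667, 395483]] and Aᵀg = [15674, 119018]ᵀ gives AᵀA·[m, b]ᵀ = Aᵀg.
Δ = 7139·395483 − 52667² = 49540248.
m = (15674·395483 − 52667·119018)/49540248 = -321854/229353; b = (7139·119018 − 52667·15674)/49540248 = 111884/229353.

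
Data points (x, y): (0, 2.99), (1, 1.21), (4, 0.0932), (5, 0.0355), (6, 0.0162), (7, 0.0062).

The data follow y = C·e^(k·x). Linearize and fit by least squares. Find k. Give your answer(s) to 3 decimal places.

k = -0.877

Linearized form: ln y = k·x + ln C. From the 6 transformed points,
Σx = 23.0000, Σ(x)² = 127.0000, Σln y = -13.6313, Σx·ln y = -86.3114.
Equations: 127.0000·k + 23.0000·ln C = -86.3114;  23.0000·k + 6·ln C = -13.6313.
Solving (det = 233.0000): k = -0.87703, ln C = 1.09008.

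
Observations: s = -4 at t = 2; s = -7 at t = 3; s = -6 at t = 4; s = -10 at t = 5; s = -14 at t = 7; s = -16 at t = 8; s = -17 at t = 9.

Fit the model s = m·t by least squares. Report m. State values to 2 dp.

m = -1.94

The normal equations are: 248·m = -482.
(Σt·t = 248, Σt·s = -482.)
Hence m = -482 / 248 ≈ -1.94355.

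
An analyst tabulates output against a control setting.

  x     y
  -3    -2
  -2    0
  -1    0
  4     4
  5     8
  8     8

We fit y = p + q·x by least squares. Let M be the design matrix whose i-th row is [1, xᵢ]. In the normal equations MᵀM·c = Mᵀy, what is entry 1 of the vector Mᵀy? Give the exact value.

18

Entry 1 ↔ basis 1, so (Mᵀy)_{1} = Σᵢ yᵢ = (1)·(-2) + (1)·(0) + (1)·(0) + (1)·(4) + (1)·(8) + (1)·(8) = 18.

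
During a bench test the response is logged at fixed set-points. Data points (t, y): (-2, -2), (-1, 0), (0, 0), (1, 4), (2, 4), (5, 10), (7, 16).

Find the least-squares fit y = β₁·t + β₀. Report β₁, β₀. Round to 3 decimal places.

β₁ = 1.941, β₀ = 1.243

Entries of MᵀM: Σt·t = 84, Σt = 12, Σ1 = 7.
Moment sums: Σt·y = 178, Σy = 32.
MᵀM·[β₁, β₀]ᵀ = Mᵀy becomes [[84, 12]; [12, 7]]·[β₁, β₀]ᵀ = [178, 32]ᵀ.
Δ = 84·7 − 12² = 444.
β₁ = (178·7 − 12·32)/444 = 431/222; β₀ = (84·32 − 12·178)/444 = 46/37.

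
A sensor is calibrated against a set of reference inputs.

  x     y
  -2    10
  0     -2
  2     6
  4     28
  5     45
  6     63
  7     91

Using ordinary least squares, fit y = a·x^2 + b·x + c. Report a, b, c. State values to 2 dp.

a = 2.00, b = -1.03, c = -0.60

Sums needed: Σx^2·x^2 = 4610, Σx^2·x = 748, Σx^2 = 134, Σx·x = 134, Σx = 22, Σ1 = 7.
Right-hand side: Σx^2·y = 8364, Σx·y = 1344, Σy = 241.
Normal equations: [[4610, 748, 134]; [748, 134, 22]; [134, 22, 7]]·[a, b, c]ᵀ = [8364, 1344, 241]ᵀ.
Inverting the 3×3 Gram matrix, [a, b, c]ᵀ = [30057/15043, -15427/15043, -8983/15043]ᵀ.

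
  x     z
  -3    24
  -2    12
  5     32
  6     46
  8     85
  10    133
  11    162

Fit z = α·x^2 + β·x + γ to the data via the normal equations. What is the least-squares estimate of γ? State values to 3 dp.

γ = 4.114

With design matrix A, AᵀA = [[30755, 3149, 359]; [3149, 359, 35]; [359, 35, 7]] and Aᵀz = [41062, 4132, 494]ᵀ.
Solving the 3×3 system (Gaussian elimination) gives α = 375313/255427, β = -454642/255427, γ = 1050863/255427.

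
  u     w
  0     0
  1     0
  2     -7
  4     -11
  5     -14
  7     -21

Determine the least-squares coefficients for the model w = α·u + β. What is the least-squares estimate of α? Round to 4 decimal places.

α = -3.0766

The normal equations are: 95·α + 19·β = -275;  19·α + 6·β = -53.
Eliminating β: 6·(row 1) − 19·(row 2) gives 209·α = 6·(-275) − 19·(-53) = -643, so α = -643/209.
Then β = ((-53) − 19·(-643/209))/6 = 10/11.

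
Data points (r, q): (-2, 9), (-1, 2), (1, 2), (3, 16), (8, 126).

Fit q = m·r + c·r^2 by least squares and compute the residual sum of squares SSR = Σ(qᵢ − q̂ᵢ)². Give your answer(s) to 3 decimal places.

With design matrix X, XᵀX = [[79, 531]; [531, 4195]] and Xᵀq = [1038, 8248]ᵀ.
Δ = 79·4195 − 531² = 49444.
m = (1038·4195 − 531·8248)/49444 = -12639/24722; c = (79·8248 − 531·1038)/49444 = 50207/24722.
Residuals: -1804/12361, -6701/12361, 5938/12361, -9197/12361, 1418/12361; SSR = 13754/12361.

SSR = 1.113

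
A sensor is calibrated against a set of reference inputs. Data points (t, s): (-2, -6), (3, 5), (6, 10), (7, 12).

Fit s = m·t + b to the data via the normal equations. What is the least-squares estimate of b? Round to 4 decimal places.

b = -1.7143

From the data, Σt·t = 98, Σt = 14, Σ1 = 4.
Right-hand side: Σt·s = 171, Σs = 21.
Eliminating b: 4·(row 1) − 14·(row 2) gives 196·m = 4·171 − 14·21 = 390, so m = 195/98.
Then b = (21 − 14·(195/98))/4 = -12/7.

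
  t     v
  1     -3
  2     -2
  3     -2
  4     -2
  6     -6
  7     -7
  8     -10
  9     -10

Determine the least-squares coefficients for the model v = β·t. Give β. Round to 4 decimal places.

β = -1.0615

Forming MᵀM = [[260]] and Mᵀv = [-276]ᵀ gives MᵀM·[β]ᵀ = Mᵀv.
β = (-276)/260 = -1.06154.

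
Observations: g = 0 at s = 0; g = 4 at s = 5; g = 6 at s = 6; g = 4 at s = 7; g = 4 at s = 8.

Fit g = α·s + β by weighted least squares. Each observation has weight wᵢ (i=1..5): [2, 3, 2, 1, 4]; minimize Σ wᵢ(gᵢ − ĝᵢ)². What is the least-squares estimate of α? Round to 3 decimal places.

α = 0.517

Entries of XᵀWX: Σwᵢ·s·s = 452, Σwᵢ·s = 66, Σwᵢ·1 = 12.
For XᵀWg: Σwᵢ·s·g = 288, Σwᵢ·g = 44.
Normal equations: [[452, 66]; [66, 12]]·[α, β]ᵀ = [288, 44]ᵀ.
Determinant 452·12 − 66² = 1068.
α = (288·12 − 66·44)/1068 = 46/89; β = (452·44 − 66·288)/1068 = 220/267.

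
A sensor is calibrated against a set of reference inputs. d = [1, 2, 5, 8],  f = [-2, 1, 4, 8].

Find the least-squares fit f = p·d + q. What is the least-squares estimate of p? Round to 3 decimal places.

The normal system AᵀA·[p, q]ᵀ = Aᵀf is [[94, 16]; [16, 4]]·[p, q]ᵀ = [84, 11]ᵀ.
Eliminating q: 4·(row 1) − 16·(row 2) gives 120·p = 4·84 − 16·11 = 160, so p = 4/3.
Then q = (11 − 16·(4/3))/4 = -31/12.

p = 1.333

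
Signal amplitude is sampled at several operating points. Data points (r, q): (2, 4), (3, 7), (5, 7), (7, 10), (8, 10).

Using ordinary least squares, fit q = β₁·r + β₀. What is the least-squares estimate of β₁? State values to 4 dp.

Entries of MᵀM: Σr·r = 151, Σr = 25, Σ1 = 5.
Right-hand side: Σr·q = 214, Σq = 38.
Normal equations: [[151, 25]; [25, 5]]·[β₁, β₀]ᵀ = [214, 38]ᵀ.
Determinant 151·5 − 25² = 130.
β₁ = (214·5 − 25·38)/130 = 12/13; β₀ = (151·38 − 25·214)/130 = 194/65.

β₁ = 0.9231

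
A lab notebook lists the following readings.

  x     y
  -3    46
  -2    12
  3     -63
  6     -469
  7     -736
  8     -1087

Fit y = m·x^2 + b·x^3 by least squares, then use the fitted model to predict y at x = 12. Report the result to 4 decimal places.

Forming AᵀA = [[7971, 57319]; [57319, 427971]] and Aᵀy = [-122621, -913335]ᵀ gives AᵀA·[m, b]ᵀ = Aᵀy.
Determinant 7971·427971 − 57319² = 125889080.
m = ((-122621)·427971 − 57319·(-913335))/125889080 = -63391563/62944540; b = (7971·(-913335) − 57319·(-122621))/125889080 = -125840093/62944540.
At x = 12: ŷ = (-63391563/62944540)·(144) + (-125840093/62944540)·(1728) = -56645016444/15736135.

ŷ = -3599.6778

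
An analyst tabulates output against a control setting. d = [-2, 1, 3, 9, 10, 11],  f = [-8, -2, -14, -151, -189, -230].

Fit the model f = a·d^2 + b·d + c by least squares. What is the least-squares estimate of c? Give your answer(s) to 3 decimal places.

Sums needed: Σd^2·d^2 = 31300, Σd^2·d = 3080, Σd^2 = 316, Σd·d = 316, Σd = 32, Σ1 = 6.
And Σd^2·f = -59121, Σd·f = -5807, Σf = -594.
Solving the 3×3 system (Gaussian elimination) gives a = -273839/138828, b = 106975/138828, c = 17947/23138.

c = 0.776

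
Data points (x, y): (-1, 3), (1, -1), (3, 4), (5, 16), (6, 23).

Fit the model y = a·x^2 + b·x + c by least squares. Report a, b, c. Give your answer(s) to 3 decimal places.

Normal-equation sums: Σx^2·x^2 = 2004, Σx^2·x = 368, Σx^2 = 72, Σx·x = 72, Σx = 14, Σ1 = 5.
Right-hand side: Σx^2·y = 1266, Σx·y = 226, Σy = 45.
Inverting the 3×3 Gram matrix, [a, b, c]ᵀ = [2269/2522, -147/97, 363/1261]ᵀ.

a = 0.900, b = -1.515, c = 0.288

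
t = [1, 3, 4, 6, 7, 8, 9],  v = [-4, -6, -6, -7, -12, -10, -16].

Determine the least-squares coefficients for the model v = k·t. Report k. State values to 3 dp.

Compute the Gram sums: Σt·t = 256.
And Σt·v = -396.
So MᵀM·[k]ᵀ = Mᵀv: [[256]]·[k]ᵀ = [-396]ᵀ.
Hence k = -396 / 256 ≈ -1.54688.

k = -1.547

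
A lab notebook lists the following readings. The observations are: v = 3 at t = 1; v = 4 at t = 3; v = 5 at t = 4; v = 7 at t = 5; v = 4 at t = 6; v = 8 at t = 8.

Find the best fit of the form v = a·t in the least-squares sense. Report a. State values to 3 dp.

a = 1.046

Sums needed: Σt·t = 151.
Moment sums: Σt·v = 158.
So XᵀX·[a]ᵀ = Xᵀv: [[151]]·[a]ᵀ = [158]ᵀ.
a = 158/151 = 1.04636.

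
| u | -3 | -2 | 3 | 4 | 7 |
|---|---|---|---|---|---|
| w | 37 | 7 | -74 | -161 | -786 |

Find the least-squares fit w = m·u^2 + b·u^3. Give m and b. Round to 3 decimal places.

From the data, Σu^2·u^2 = 2835, Σu^2·u^3 = 17799, Σu^3·u^3 = 123267.
And Σu^2·w = -41395, Σu^3·w = -282955.
Normal equations: [[2835, 17799]; [17799, 123267]]·[m, b]ᵀ = [-41395, -282955]ᵀ.
det = 2835·123267 − 17799² = 32657544.
m = ((-41395)·123267 − 17799·(-282955))/32657544 = -325105/160086; b = (2835·(-282955) − 17799·(-41395))/32657544 = -5448985/2721462.

m = -2.031, b = -2.002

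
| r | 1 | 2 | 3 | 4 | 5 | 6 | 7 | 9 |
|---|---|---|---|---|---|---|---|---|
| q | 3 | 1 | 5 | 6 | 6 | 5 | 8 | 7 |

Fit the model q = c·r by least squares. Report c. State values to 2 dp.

c = 1.01

From the data, Σr·r = 221.
Moment sums: Σr·q = 223.
Hence c = 223 / 221 ≈ 1.00905.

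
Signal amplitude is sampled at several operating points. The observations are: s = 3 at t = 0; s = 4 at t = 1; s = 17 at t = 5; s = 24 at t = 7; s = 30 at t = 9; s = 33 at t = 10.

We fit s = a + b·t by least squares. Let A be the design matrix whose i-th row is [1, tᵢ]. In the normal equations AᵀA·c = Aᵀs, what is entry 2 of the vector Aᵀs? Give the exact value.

857

Entry 2 ↔ basis t, so (Aᵀs)_{2} = Σᵢ (t)·sᵢ = (0)·(3) + (1)·(4) + (5)·(17) + (7)·(24) + (9)·(30) + (10)·(33) = 857.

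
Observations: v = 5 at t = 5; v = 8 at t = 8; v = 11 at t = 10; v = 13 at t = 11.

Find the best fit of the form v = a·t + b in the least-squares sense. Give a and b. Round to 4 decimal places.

The normal system AᵀA·[a, b]ᵀ = Aᵀv is [[310, 34]; [34, 4]]·[a, b]ᵀ = [342, 37]ᵀ.
Determinant 310·4 − 34² = 84.
a = (342·4 − 34·37)/84 = 55/42; b = (310·37 − 34·342)/84 = -79/42.

a = 1.3095, b = -1.8810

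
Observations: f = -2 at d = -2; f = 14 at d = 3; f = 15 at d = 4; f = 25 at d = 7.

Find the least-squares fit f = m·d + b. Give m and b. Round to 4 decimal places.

Compute the Gram sums: Σd·d = 78, Σd = 12, Σ1 = 4.
For Mᵀf: Σd·f = 281, Σf = 52.
MᵀM·[m, b]ᵀ = Mᵀf becomes [[78, 12]; [12, 4]]·[m, b]ᵀ = [281, 52]ᵀ.
det = 78·4 − 12² = 168.
m = (281·4 − 12·52)/168 = 125/42; b = (78·52 − 12·281)/168 = 57/14.

m = 2.9762, b = 4.0714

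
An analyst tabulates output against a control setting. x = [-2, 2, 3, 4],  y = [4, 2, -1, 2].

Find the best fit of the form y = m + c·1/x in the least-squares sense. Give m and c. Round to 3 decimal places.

m = 2.209, c = -3.150

Normal-equation sums: Σ1 = 4, Σ1/x = 7/12, Σ1/x·1/x = 97/144.
And Σy = 7, Σ1/x·y = -5/6.
MᵀM·[m, c]ᵀ = Mᵀy becomes [[4, 7/12]; [7/12, 97/144]]·[m, c]ᵀ = [7, -5/6]ᵀ.
Eliminating c: (97/144)·(row 1) − (7/12)·(row 2) gives (113/48)·m = (97/144)·7 − (7/12)·(-5/6) = 749/144, so m = 749/339.
Then c = ((-5/6) − (7/12)·(749/339))/(97/144) = -356/113.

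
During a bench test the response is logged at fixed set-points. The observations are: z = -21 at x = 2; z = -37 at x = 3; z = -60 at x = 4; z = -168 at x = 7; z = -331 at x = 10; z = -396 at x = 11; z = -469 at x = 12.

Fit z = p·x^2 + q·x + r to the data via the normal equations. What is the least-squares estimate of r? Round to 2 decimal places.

r = -4.38

The normal system MᵀM·[p, q, r]ᵀ = Mᵀz is [[48131, 4501, 443]; [4501, 443, 49]; [443, 49, 7]]·[p, q, r]ᵀ = [-158161, -14863, -1482]ᵀ.
Solving the 3×3 system (Gaussian elimination) gives p = -10679/3468, q = -154313/86700, r = -63289/14450.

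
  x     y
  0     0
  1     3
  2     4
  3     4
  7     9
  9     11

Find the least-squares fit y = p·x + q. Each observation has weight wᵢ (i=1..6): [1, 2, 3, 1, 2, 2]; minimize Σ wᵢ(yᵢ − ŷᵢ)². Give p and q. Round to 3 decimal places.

MᵀWM·[p, q]ᵀ = MᵀWy reads: 283·p + 43·q = 366;  43·p + 11·q = 62.
(Σwᵢ·x·x = 283, Σwᵢ·x = 43, Σwᵢ·1 = 11, Σwᵢ·x·y = 366, Σwᵢ·y = 62.)
det = 283·11 − 43² = 1264.
p = (366·11 − 43·62)/1264 = 85/79; q = (283·62 − 43·366)/1264 = 113/79.

p = 1.076, q = 1.430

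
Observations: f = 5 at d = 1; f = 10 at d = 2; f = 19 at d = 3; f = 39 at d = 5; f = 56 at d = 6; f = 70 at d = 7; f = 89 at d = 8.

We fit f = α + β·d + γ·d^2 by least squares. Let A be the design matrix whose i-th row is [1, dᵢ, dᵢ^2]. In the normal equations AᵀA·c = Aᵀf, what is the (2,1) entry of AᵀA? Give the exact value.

32

Row 2 ↔ basis d, column 1 ↔ basis 1, so (AᵀA)_{2,1} = Σᵢ d = (1)·(1) + (2)·(1) + (3)·(1) + (5)·(1) + (6)·(1) + (7)·(1) + (8)·(1) = 32.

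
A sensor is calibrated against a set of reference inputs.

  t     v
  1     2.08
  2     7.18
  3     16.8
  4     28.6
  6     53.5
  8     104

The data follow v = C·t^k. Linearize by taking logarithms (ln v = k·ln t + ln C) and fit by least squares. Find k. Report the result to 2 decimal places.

k = 1.87

With ln vᵢ as the transformed response and ln tᵢ as the regressor:
Σln t = 7.0493, Σ(ln t)² = 11.1437, Σln v = 17.5025, Σln t·ln v = 25.9032.
Normal system: [[11.1437, 7.0493]; [7.0493, 6]]·[k, ln C]ᵀ = [25.9032, 17.5025]ᵀ.
Slope k = (n·Σln t·ln v − Σln t·Σln v)/(n·Σ(ln t)² − (Σln t)²) = (6·25.9032 − 7.0493·17.5025)/17.1702 = 1.86599; ln C = (Σln v − k·Σln t)/n = 0.72478.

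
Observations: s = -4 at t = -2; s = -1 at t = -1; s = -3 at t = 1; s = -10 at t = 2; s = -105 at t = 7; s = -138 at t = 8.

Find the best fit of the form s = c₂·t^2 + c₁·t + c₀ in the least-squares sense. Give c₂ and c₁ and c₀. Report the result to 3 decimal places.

c₂ = -1.984, c₁ = -1.337, c₀ = 0.513

Forming XᵀX = [[6531, 855, 123]; [855, 123, 15]; [123, 15, 6]] and Xᵀs = [-14037, -1853, -261]ᵀ gives XᵀX·[c₂, c₁, c₀]ᵀ = Xᵀs.
Inverting the 3×3 Gram matrix, [c₂, c₁, c₀]ᵀ = [-619/312, -139/104, 20/39]ᵀ.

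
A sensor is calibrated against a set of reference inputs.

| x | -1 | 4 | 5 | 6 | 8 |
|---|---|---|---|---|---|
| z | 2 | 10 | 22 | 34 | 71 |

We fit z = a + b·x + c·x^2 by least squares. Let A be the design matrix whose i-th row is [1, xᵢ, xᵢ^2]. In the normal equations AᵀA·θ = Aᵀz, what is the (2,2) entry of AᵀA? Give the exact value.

Row 2 ↔ basis x, column 2 ↔ basis x, so (AᵀA)_{2,2} = Σᵢ (x)·(x) = (-1)·(-1) + (4)·(4) + (5)·(5) + (6)·(6) + (8)·(8) = 142.

142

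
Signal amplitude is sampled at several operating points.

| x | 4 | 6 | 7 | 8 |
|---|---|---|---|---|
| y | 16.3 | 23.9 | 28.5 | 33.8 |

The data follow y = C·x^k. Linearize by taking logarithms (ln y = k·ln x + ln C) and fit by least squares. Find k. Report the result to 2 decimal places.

k = 1.04

Linearized form: ln y = k·ln x + ln C. From the 4 transformed points,
XᵀX = [[13.2429, 7.2034]; [7.2034, 4]], rhs = [23.3954, 12.8354]ᵀ  (here Σln x = 7.2034, Σ(ln x)² = 13.2429, Σln y = 12.8354, Σln x·ln y = 23.3954).
Solving (det = 1.0824): k = 1.03751, ln C = 1.34045.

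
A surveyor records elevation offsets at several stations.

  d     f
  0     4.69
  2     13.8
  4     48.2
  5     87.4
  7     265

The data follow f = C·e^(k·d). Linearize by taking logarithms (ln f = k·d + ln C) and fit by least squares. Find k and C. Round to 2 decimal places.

k = 0.58, C = 4.58

With ln fᵢ as the transformed response and dᵢ as the regressor:
Σd = 18.0000, Σ(d)² = 94.0000, Σln f = 18.0957, Σd·ln f = 82.1614.
Equations: 94.0000·k + 18.0000·ln C = 82.1614;  18.0000·k + 5·ln C = 18.0957.
Δ = 94.0000·5 − (18.0000)² = 146.0000; k = (82.1614·5 − 18.0000·18.0957)/146.0000 = 0.58277, ln C = (94.0000·18.0957 − 18.0000·82.1614)/146.0000 = 1.52116, so C = exp(1.52116) = 4.57755.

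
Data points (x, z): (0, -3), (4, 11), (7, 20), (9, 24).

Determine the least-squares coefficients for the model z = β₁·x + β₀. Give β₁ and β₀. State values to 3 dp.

β₁ = 3.043, β₀ = -2.217

With design matrix A, AᵀA = [[146, 20]; [20, 4]] and Aᵀz = [400, 52]ᵀ.
det = 146·4 − 20² = 184.
β₁ = (400·4 − 20·52)/184 = 70/23; β₀ = (146·52 − 20·400)/184 = -51/23.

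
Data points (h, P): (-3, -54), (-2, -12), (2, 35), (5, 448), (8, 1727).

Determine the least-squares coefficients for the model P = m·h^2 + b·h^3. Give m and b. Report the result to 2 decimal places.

Entries of XᵀX: Σh^2·h^2 = 4834, Σh^2·h^3 = 35650, Σh^3·h^3 = 278626.
For XᵀP: Σh^2·P = 121334, Σh^3·P = 942058.
Normal equations: [[4834, 35650]; [35650, 278626]]·[m, b]ᵀ = [121334, 942058]ᵀ.
Eliminating b: 278626·(row 1) − 35650·(row 2) gives 75955584·m = 278626·121334 − 35650·942058 = 222439384, so m = 27804923/9494448.
Then b = (942058 − 35650·(27804923/9494448))/278626 = 28543909/9494448.

m = 2.93, b = 3.01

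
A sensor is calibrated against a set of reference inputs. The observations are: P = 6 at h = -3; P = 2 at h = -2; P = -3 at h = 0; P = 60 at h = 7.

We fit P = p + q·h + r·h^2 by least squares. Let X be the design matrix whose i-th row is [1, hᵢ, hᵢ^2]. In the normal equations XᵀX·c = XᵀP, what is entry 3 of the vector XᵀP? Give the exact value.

3002

Entry 3 ↔ basis h^2, so (XᵀP)_{3} = Σᵢ (h^2)·Pᵢ = (9)·(6) + (4)·(2) + (0)·(-3) + (49)·(60) = 3002.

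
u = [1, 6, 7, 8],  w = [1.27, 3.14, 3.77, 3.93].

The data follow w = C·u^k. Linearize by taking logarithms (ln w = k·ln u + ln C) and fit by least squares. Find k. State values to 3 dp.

Linearized form: ln w = k·ln u + ln C. From the 4 transformed points,
Over the data: Σln u = 5.8171, Σ(ln u)² = 11.3210, Σln w = 4.0790, Σln u·ln w = 7.4785.
Normal system: [[11.3210, 5.8171]; [5.8171, 4]]·[k, ln C]ᵀ = [7.4785, 4.0790]ᵀ.
Δ = 11.3210·4 − (5.8171)² = 11.4454; k = (7.4785·4 − 5.8171·4.0790)/11.4454 = 0.54052, ln C = (11.3210·4.0790 − 5.8171·7.4785)/11.4454 = 0.23367.

k = 0.541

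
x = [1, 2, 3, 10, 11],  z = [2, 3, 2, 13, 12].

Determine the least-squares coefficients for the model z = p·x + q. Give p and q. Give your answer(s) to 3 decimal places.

p = 1.157, q = 0.152

AᵀA·[p, q]ᵀ = Aᵀz reads: 235·p + 27·q = 276;  27·p + 5·q = 32.
(Σx·x = 235, Σx = 27, Σ1 = 5, Σx·z = 276, Σz = 32.)
Δ = 235·5 − 27² = 446.
p = (276·5 − 27·32)/446 = 258/223; q = (235·32 − 27·276)/446 = 34/223.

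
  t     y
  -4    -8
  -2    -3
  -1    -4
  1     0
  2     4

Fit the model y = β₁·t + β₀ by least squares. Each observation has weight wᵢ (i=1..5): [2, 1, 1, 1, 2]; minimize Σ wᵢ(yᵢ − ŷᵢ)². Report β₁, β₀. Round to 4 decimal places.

β₁ = 1.8881, β₀ = -0.5245

The normal system XᵀWX·[β₁, β₀]ᵀ = XᵀWy is [[46, -6]; [-6, 7]]·[β₁, β₀]ᵀ = [90, -15]ᵀ.
Eliminating β₀: 7·(row 1) − (-6)·(row 2) gives 286·β₁ = 7·90 − (-6)·(-15) = 540, so β₁ = 270/143.
Then β₀ = ((-15) − (-6)·(270/143))/7 = -75/143.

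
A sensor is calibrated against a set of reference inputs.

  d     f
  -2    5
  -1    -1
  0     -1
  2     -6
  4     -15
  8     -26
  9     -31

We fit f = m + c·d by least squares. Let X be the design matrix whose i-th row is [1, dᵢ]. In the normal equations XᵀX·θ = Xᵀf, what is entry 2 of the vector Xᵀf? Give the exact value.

-568

Entry 2 ↔ basis d, so (Xᵀf)_{2} = Σᵢ (d)·fᵢ = (-2)·(5) + (-1)·(-1) + (0)·(-1) + (2)·(-6) + (4)·(-15) + (8)·(-26) + (9)·(-31) = -568.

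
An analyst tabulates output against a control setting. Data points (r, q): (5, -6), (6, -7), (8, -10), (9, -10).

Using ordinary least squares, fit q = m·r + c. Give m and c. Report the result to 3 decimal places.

XᵀX·[m, c]ᵀ = Xᵀq reads: 206·m + 28·c = -242;  28·m + 4·c = -33.
(Σr·r = 206, Σr = 28, Σ1 = 4, Σr·q = -242, Σq = -33.)
det = 206·4 − 28² = 40.
m = ((-242)·4 − 28·(-33))/40 = -11/10; c = (206·(-33) − 28·(-242))/40 = -11/20.

m = -1.100, c = -0.550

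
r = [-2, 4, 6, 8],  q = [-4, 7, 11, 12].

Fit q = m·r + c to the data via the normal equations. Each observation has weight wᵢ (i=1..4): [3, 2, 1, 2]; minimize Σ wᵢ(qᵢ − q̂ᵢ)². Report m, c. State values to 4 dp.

m = 1.6691, c = -0.3824

Setting ∂/∂m … = 0 gives: 208·m + 24·c = 338;  24·m + 8·c = 37.
Determinant 208·8 − 24² = 1088.
m = (338·8 − 24·37)/1088 = 227/136; c = (208·37 − 24·338)/1088 = -13/34.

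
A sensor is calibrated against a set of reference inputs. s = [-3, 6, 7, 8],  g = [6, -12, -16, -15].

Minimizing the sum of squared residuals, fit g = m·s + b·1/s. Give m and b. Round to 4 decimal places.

From the data, Σs·s = 158, Σs·1/s = 4, Σ1/s·1/s = 4937/28224.
Moment sums: Σs·g = -322, Σ1/s·g = -457/56.
XᵀX·[m, b]ᵀ = Xᵀg becomes [[158, 4]; [4, 4937/28224]]·[m, b]ᵀ = [-322, -457/56]ᵀ.
det = 158·(4937/28224) − 4² = 164231/14112.
m = ((-322)·(4937/28224) − 4·(-457/56))/(164231/14112) = -334201/164231; b = (158·(-457/56) − 4·(-322))/(164231/14112) = -19656/164231.

m = -2.0349, b = -0.1197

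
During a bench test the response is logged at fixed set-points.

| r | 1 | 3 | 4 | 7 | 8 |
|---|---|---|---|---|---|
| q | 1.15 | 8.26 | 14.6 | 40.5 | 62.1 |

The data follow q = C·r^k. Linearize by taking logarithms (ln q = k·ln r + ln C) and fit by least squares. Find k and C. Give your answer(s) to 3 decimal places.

With ln qᵢ as the transformed response and ln rᵢ as the regressor:
Σln r = 6.5103, Σ(ln r)² = 11.2394, Σln q = 12.7623, Σln r·ln q = 21.8242.
Equations: 11.2394·k + 6.5103·ln C = 21.8242;  6.5103·k + 5·ln C = 12.7623.
Slope k = (n·Σln r·ln q − Σln r·Σln q)/(n·Σ(ln r)² − (Σln r)²) = (5·21.8242 − 6.5103·12.7623)/13.8136 = 1.88478; ln C = (Σln q − k·Σln r)/n = 0.09838, so C = exp(0.09838) = 1.10338.

k = 1.885, C = 1.103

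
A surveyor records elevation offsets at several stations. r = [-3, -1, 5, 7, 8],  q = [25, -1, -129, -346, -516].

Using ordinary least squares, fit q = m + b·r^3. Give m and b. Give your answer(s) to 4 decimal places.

Sums needed: Σ1 = 5, Σr^3 = 952, Σr^3·r^3 = 396148.
For Mᵀq: Σq = -967, Σr^3·q = -399669.
So MᵀM·[m, b]ᵀ = Mᵀq: [[5, 952]; [952, 396148]]·[m, b]ᵀ = [-967, -399669]ᵀ.
Δ = 5·396148 − 952² = 1074436.
m = ((-967)·396148 − 952·(-399669))/1074436 = -647557/268609; b = (5·(-399669) − 952·(-967))/1074436 = -1077761/1074436.

m = -2.4108, b = -1.0031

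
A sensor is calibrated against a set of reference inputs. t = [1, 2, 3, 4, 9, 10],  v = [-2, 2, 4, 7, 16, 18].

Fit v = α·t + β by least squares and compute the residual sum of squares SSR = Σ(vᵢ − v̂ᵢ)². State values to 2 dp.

Compute the Gram sums: Σt·t = 211, Σt = 29, Σ1 = 6.
Moment sums: Σt·v = 366, Σv = 45.
Eliminating β: 6·(row 1) − 29·(row 2) gives 425·α = 6·366 − 29·45 = 891, so α = 891/425.
Then β = (45 − 29·(891/425))/6 = -1119/425.
Residuals: -622/425, 11/25, 146/425, 106/85, -4/17, -141/425; SSR = 1774/425.

SSR = 4.17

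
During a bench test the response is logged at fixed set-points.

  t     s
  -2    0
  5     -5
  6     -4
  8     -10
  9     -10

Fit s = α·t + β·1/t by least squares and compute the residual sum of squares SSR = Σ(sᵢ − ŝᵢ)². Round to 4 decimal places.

From the data, Σt·t = 210, Σt·1/t = 5, Σ1/t·1/t = 44809/129600.
And Σt·s = -219, Σ1/t·s = -145/36.
AᵀA·[α, β]ᵀ = Aᵀs becomes [[210, 5]; [5, 44809/129600]]·[α, β]ᵀ = [-219, -145/36]ᵀ.
det = 210·(44809/129600) − 5² = 205663/4320.
α = ((-219)·(44809/129600) − 5·(-145/36))/(205663/4320) = -2401057/2056630; β = (210·(-145/36) − 5·(-219))/(205663/4320) = 1076400/205663.
Residuals: 289943/1028315, -86133/411326, 2192911/1028315, -1351672/1028315, -152787/2056630; SSR = 13171347/2056630.

SSR = 6.4043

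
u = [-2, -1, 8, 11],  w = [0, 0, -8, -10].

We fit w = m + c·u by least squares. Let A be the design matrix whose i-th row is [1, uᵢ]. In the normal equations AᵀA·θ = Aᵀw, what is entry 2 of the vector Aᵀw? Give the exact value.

-174

Entry 2 ↔ basis u, so (Aᵀw)_{2} = Σᵢ (u)·wᵢ = (-2)·(0) + (-1)·(0) + (8)·(-8) + (11)·(-10) = -174.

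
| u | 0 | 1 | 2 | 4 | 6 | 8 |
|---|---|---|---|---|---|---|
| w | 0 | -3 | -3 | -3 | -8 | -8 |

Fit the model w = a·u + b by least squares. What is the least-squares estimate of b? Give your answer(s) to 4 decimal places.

b = -0.8140

The normal equations are: 121·a + 21·b = -133;  21·a + 6·b = -25.
Δ = 121·6 − 21² = 285.
a = ((-133)·6 − 21·(-25))/285 = -91/95; b = (121·(-25) − 21·(-133))/285 = -232/285.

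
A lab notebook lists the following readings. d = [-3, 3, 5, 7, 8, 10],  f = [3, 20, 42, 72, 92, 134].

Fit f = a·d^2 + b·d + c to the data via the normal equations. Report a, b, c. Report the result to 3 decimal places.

The normal equations are: 17284·a + 1980·b + 256·c = 24073;  1980·a + 256·b + 30·c = 2841;  256·a + 30·b + 6·c = 363.
Inverting the 3×3 Gram matrix, [a, b, c]ᵀ = [287715/276452, 387921/138226, 142574/69113]ᵀ.

a = 1.041, b = 2.806, c = 2.063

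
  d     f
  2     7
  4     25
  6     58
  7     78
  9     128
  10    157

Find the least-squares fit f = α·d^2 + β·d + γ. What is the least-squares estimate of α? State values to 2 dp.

α = 1.53

With design matrix M, MᵀM = [[20530, 2360, 286]; [2360, 286, 38]; [286, 38, 6]] and Mᵀf = [32406, 3730, 453]ᵀ.
Solving the 3×3 system (Gaussian elimination) gives α = 26681/17466, β = 8807/17466, γ = -2963/5822.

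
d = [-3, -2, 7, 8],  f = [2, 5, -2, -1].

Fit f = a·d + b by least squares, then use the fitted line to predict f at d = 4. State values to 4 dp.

Compute the Gram sums: Σd·d = 126, Σd = 10, Σ1 = 4.
Right-hand side: Σd·f = -38, Σf = 4.
AᵀA·[a, b]ᵀ = Aᵀf becomes [[126, 10]; [10, 4]]·[a, b]ᵀ = [-38, 4]ᵀ.
Δ = 126·4 − 10² = 404.
a = ((-38)·4 − 10·4)/404 = -48/101; b = (126·4 − 10·(-38))/404 = 221/101.
At d = 4: f̂ = (-48/101)·(4) + (221/101)·(1) = 29/101.

f̂ = 0.2871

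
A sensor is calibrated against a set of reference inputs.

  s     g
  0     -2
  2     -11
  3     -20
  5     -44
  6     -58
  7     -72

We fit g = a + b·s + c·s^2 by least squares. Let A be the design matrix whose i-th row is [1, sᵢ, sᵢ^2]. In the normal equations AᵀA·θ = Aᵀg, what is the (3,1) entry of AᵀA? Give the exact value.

Row 3 ↔ basis s^2, column 1 ↔ basis 1, so (AᵀA)_{3,1} = Σᵢ s^2 = (0)·(1) + (4)·(1) + (9)·(1) + (25)·(1) + (36)·(1) + (49)·(1) = 123.

123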